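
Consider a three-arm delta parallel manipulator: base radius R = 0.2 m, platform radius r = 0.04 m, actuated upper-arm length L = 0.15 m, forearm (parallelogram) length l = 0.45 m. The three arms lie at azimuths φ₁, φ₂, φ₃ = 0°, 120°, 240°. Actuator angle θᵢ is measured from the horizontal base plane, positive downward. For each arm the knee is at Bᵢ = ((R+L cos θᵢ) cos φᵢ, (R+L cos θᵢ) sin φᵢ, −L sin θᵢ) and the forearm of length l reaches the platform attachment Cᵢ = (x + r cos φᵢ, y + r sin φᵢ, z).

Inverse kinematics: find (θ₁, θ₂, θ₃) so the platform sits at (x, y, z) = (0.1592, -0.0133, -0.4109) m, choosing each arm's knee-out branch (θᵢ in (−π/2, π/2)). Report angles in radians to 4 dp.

φ1=0.0° → target in arm frame (0.1592, -0.0133)
  e−x'=0.0008;  (l²−L²−(e−x')²−y'²−z²)/2L = 0.0366
  θ1 = atan2(B,A) + arccos(C/0.4109) = -0.0873
φ2=120.0° → target in arm frame (-0.0911, -0.1312)
  A=0.2511, B=-0.4109, C=(l²−L²−A²−y'²−z²)/(2L)=-0.2304
  γ=atan2(-0.4109,0.2511)=-1.0222;  ψ=arccos(-0.4784)=2.0697;  θ2=γ+ψ≈1.0474
arm 3 (φ=240.0°): x'=-0.0681, y'=0.1445
  A cos θ + B sin θ = C:  0.2281·cos θ + -0.4109·sin θ = -0.2058
  √(A²+B²)=0.4700;  θ3 = -1.0641+2.0241 ≈ 0.9601

θ₁ = -0.0873, θ₂ = 1.0474, θ₃ = 0.9601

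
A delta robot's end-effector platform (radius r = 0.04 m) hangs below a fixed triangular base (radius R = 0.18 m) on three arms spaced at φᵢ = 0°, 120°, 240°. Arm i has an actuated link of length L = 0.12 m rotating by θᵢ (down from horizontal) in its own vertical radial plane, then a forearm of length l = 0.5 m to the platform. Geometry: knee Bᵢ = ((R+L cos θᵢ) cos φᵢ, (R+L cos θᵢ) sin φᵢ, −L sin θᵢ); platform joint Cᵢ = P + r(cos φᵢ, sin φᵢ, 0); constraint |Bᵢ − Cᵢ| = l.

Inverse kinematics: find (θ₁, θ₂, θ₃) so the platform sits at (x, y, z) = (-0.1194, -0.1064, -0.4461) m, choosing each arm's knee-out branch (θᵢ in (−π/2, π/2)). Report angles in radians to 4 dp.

arm 1 (φ=0.0°): x'=-0.1194, y'=-0.1064
  e−x'=0.2594;  (l²−L²−(e−x')²−y'²−z²)/2L = -0.1751
  θ1 = atan2(B,A) + arccos(C/0.5160) = 0.8728
rotate P by −φ2: (-0.0324, 0.1566, -0.4461)
  A cos θ + B sin θ = C:  0.1724·cos θ + -0.4461·sin θ = -0.0736
  √(A²+B²)=0.4783;  θ2 = -1.2019+1.7253 ≈ 0.5234
rotate P by −φ3: (0.1518, -0.0502, -0.4461)
  e−x'=-0.0118;  (l²−L²−(e−x')²−y'²−z²)/2L = 0.1414
  γ=atan2(-0.4461,-0.0118)=-1.5973;  ψ=arccos(0.3168)=1.2484;  θ3=γ+ψ≈-0.3489

θ₁ = 0.8728, θ₂ = 0.5234, θ₃ = -0.3489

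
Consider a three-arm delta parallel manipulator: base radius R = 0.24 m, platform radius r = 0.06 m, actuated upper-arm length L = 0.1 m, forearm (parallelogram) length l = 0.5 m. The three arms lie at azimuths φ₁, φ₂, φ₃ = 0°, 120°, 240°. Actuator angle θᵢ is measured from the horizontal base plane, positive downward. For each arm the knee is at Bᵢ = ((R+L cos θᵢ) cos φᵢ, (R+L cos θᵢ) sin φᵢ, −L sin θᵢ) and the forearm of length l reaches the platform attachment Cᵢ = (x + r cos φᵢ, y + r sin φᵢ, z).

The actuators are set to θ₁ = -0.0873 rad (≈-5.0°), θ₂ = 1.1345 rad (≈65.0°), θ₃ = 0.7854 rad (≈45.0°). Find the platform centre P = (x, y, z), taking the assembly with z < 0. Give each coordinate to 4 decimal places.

arm 1 at φ=0.0°: ρ1 = 0.2796;  S1 = (0.2796, 0.0000, 0.0087)
arm 2 at φ=120.0°: ρ2 = 0.2223;  S2 = (-0.1111, 0.1925, -0.0906)
S3 = (0.2507·cos240.0°, 0.2507·sin240.0°, -0.0707) = (-0.1254, -0.2171, -0.0707)
|S₂|²−|S₁|² = -0.0206;  |S₃|²−|S₁|² = -0.0104
plane₁₂: -0.7815x+0.3850y+-0.1987z = -0.0206
det = 0.6512;  x = 0.0199+-0.2264z,  y = -0.0132+0.0565z
into |P−S₁|² = l²: 1.0545z² + 0.0987z + -0.1823 = 0;  Δ = 0.7787;  z = -0.4652 or 0.3716 → z<0 root = -0.4652
x = 0.1253, y = -0.0395

(0.1253, -0.0395, -0.4652)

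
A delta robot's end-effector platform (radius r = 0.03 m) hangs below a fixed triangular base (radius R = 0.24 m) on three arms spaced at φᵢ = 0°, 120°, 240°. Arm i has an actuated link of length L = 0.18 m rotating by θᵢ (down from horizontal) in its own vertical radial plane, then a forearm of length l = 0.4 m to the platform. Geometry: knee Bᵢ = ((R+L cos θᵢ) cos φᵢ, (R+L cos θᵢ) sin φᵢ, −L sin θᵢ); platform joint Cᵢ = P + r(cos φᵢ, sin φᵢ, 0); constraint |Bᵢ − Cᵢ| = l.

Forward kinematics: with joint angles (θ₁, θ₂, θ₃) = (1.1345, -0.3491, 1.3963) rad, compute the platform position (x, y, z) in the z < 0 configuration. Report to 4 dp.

arm 1 at φ=0.0°: ρ1 = 0.2861;  S1 = (0.2861, 0.0000, -0.1631)
arm 2 at φ=120.0°: ρ2 = 0.3791;  S2 = (-0.1896, 0.3283, 0.0616)
S3 = (0.2413·cos240.0°, 0.2413·sin240.0°, -0.1773) = (-0.1206, -0.2089, -0.1773)
eliminate P² terms by subtracting sphere 1 from 2 and 3
[-0.9513 0.6567 0.4494]·P = 0.0391;  [-0.8134 -0.4179 -0.0283]·P = -0.0188
Cramer: x(z) = -0.0043+0.1817z;  y(z) = 0.0533-0.4212z
into |P−S₁|² = l²: 1.2104z² + 0.1759z + -0.0462 = 0;  Δ = 0.2548;  z = -0.2812 or 0.1359 → z<0 root = -0.2812
x = -0.0553, y = 0.1718

(-0.0553, 0.1718, -0.2812)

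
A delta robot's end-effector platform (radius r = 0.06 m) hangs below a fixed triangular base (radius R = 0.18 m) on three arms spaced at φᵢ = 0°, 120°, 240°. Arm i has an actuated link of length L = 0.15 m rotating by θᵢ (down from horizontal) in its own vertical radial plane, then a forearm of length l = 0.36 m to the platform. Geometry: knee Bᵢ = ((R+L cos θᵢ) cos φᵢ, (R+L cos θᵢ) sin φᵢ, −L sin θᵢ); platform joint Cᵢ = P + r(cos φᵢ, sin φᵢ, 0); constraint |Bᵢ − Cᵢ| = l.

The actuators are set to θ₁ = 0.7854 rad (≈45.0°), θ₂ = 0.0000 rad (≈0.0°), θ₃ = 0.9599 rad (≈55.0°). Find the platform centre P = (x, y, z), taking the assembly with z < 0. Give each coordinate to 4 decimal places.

centre 1 = (0.2261·cos0.0°, 0.2261·sin0.0°, -0.1061) = (0.2261, 0.0000, -0.1061)
centre 2 = (0.2700·cos120.0°, 0.2700·sin120.0°, 0.0000) = (-0.1350, 0.2338, 0.0000)
arm 3 at φ=240.0°: e+L cos θ3 = 0.2060;  centre 3 = (-0.1030, -0.1784, -0.1229)
|centre ₂|²−|centre ₁|² = 0.0105;  |centre ₃|²−|centre ₁|² = -0.0048
[-0.7221 0.4677 0.2121]·P = 0.0105;  [-0.6582 -0.3569 -0.0336]·P = -0.0048
det = 0.5655;  x = -0.0027+0.1061z,  y = 0.0184+-0.2898z
sphere 1 gives Az²+Bz+C=0 with A=1.0952, B=0.1529, C=-0.0657;  B²−4AC=0.3112;  roots -0.3245, 0.1848;  negative root z = -0.3245
x = -0.0371, y = 0.1124

(-0.0371, 0.1124, -0.3245)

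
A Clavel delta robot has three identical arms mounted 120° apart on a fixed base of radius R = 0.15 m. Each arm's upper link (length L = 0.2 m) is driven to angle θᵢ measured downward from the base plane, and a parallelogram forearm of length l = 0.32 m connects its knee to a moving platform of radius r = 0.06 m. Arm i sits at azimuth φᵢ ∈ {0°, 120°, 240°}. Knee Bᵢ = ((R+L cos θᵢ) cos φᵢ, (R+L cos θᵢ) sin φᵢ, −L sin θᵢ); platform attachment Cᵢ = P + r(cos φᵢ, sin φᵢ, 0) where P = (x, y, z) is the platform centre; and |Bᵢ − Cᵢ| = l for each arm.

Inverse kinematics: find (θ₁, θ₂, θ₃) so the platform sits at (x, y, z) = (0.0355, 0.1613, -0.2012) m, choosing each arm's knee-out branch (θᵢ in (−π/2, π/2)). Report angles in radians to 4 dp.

θ₁ = 0.3494, θ₂ = -0.2618, θ₃ = 1.2219

rotate P by −φ1: (0.0355, 0.1613, -0.2012)
  A=0.0545, B=-0.2012, C=(l²−L²−A²−y'²−z²)/(2L)=-0.0177
  θ1 = atan2(B,A) + arccos(C/0.2085) = 0.3494
rotate P by −φ2: (0.1219, -0.1114, -0.2012)
  A cos θ + B sin θ = C:  -0.0319·cos θ + -0.2012·sin θ = 0.0212
  √(A²+B²)=0.2037;  θ2 = -1.7282+1.4664 ≈ -0.2618
arm 3 (φ=240.0°): x'=-0.1574, y'=-0.0499
  A cos θ + B sin θ = C:  0.2474·cos θ + -0.2012·sin θ = -0.1045
  γ=atan2(-0.2012,0.2474)=-0.6827;  ψ=arccos(-0.3277)=1.9046;  θ3=γ+ψ≈1.2219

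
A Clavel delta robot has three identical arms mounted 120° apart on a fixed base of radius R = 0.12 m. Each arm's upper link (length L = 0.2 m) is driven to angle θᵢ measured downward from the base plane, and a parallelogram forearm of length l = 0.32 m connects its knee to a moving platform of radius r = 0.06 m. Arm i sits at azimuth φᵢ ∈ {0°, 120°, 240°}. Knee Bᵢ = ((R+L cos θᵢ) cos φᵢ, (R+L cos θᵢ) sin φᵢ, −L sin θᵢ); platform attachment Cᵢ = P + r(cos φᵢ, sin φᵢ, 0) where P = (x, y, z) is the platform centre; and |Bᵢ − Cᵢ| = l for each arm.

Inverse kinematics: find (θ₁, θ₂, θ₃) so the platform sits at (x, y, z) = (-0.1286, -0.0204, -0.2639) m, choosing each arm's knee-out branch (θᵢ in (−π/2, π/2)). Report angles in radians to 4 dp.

φ1=0.0° → target in arm frame (-0.1286, -0.0204)
  A cos θ + B sin θ = C:  0.1886·cos θ + -0.2639·sin θ = -0.1081
  θ1 = atan2(B,A) + arccos(C/0.3244) = 0.9602
rotate P by −φ2: (0.0466, 0.1216, -0.2639)
  A cos θ + B sin θ = C:  0.0134·cos θ + -0.2639·sin θ = -0.0555
  γ=atan2(-0.2639,0.0134)=-1.5202;  ψ=arccos(-0.2101)=1.7824;  θ2=γ+ψ≈0.2622
arm 3 (φ=240.0°): x'=0.0820, y'=-0.1012
  A cos θ + B sin θ = C:  -0.0220·cos θ + -0.2639·sin θ = -0.0449
  √(A²+B²)=0.2648;  θ3 = -1.6538+1.7412 ≈ 0.0873

θ₁ = 0.9602, θ₂ = 0.2622, θ₃ = 0.0873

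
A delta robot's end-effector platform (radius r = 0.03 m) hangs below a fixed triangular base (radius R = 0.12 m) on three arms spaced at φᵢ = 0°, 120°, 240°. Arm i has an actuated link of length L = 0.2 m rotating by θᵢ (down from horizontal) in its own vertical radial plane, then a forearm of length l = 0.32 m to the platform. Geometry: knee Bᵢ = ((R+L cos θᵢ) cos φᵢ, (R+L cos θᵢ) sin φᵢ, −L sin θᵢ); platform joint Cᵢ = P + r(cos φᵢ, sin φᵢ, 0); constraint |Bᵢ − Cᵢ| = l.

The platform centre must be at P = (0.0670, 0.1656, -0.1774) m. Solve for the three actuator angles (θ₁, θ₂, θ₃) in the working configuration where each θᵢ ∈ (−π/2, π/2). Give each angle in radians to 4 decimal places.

rotate P by −φ1: (0.0670, 0.1656, -0.1774)
  A cos θ + B sin θ = C:  0.0230·cos θ + -0.1774·sin θ = 0.0074
  γ=atan2(-0.1774,0.0230)=-1.4419;  ψ=arccos(0.0416)=1.5292;  θ1=γ+ψ≈0.0873
arm 2 (φ=120.0°): x'=0.1099, y'=-0.1408
  A=-0.0199, B=-0.1774, C=(l²−L²−A²−y'²−z²)/(2L)=0.0268
  √(A²+B²)=0.1785;  θ2 = -1.6826+1.4204 ≈ -0.2622
φ3=240.0° → target in arm frame (-0.1769, -0.0248)
  e−x'=0.2669;  (l²−L²−(e−x')²−y'²−z²)/2L = -0.1023
  γ=atan2(-0.1774,0.2669)=-0.5866;  ψ=arccos(-0.3193)=1.8957;  θ3=γ+ψ≈1.3091

θ₁ = 0.0873, θ₂ = -0.2622, θ₃ = 1.3091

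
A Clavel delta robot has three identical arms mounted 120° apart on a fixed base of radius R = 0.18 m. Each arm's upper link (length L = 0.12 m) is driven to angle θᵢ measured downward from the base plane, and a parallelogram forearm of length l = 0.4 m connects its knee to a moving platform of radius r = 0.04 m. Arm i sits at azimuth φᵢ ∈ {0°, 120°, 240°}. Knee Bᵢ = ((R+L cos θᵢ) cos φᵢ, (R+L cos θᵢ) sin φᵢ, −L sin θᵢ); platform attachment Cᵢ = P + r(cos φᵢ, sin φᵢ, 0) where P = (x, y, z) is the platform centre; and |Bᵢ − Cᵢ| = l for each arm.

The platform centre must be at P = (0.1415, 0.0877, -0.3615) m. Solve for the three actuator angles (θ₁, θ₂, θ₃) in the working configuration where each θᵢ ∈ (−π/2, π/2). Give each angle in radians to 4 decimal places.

rotate P by −φ1: (0.1415, 0.0877, -0.3615)
  A cos θ + B sin θ = C:  -0.0015·cos θ + -0.3615·sin θ = 0.0301
  γ=atan2(-0.3615,-0.0015)=-1.5749;  ψ=arccos(0.0833)=1.4874;  θ1=γ+ψ≈-0.0875
rotate P by −φ2: (0.0052, -0.1664, -0.3615)
  A=0.1348, B=-0.3615, C=(l²−L²−A²−y'²−z²)/(2L)=-0.1289
  θ2 = atan2(B,A) + arccos(C/0.3858) = 0.6976
rotate P by −φ3: (-0.1467, 0.0787, -0.3615)
  A cos θ + B sin θ = C:  0.2867·cos θ + -0.3615·sin θ = -0.3061
  γ=atan2(-0.3615,0.2867)=-0.9003;  ψ=arccos(-0.6635)=2.2963;  θ3=γ+ψ≈1.3960

θ₁ = -0.0875, θ₂ = 0.6976, θ₃ = 1.3960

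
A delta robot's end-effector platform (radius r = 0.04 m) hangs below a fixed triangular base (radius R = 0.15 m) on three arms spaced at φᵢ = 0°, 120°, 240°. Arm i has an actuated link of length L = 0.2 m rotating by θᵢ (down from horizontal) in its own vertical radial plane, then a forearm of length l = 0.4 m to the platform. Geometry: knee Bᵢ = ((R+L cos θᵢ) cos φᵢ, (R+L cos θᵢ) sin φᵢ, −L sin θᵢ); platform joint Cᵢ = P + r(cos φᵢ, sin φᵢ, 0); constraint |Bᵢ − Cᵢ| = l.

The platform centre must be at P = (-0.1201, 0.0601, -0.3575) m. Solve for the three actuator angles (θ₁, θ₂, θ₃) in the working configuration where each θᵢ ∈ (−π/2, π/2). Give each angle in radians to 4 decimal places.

rotate P by −φ1: (-0.1201, 0.0601, -0.3575)
  e−x'=0.2301;  (l²−L²−(e−x')²−y'²−z²)/2L = -0.1609
  γ=atan2(-0.3575,0.2301)=-0.9989;  ψ=arccos(-0.3785)=1.9589;  θ1=γ+ψ≈0.9600
arm 2 (φ=120.0°): x'=0.1121, y'=0.0740
  A cos θ + B sin θ = C:  -0.0021·cos θ + -0.3575·sin θ = -0.0332
  √(A²+B²)=0.3575;  θ2 = -1.5767+1.6638 ≈ 0.0871
arm 3 (φ=240.0°): x'=0.0080, y'=-0.1341
  e−x'=0.1020;  (l²−L²−(e−x')²−y'²−z²)/2L = -0.0905
  √(A²+B²)=0.3718;  θ3 = -1.2929+1.8166 ≈ 0.5237

θ₁ = 0.9600, θ₂ = 0.0871, θ₃ = 0.5237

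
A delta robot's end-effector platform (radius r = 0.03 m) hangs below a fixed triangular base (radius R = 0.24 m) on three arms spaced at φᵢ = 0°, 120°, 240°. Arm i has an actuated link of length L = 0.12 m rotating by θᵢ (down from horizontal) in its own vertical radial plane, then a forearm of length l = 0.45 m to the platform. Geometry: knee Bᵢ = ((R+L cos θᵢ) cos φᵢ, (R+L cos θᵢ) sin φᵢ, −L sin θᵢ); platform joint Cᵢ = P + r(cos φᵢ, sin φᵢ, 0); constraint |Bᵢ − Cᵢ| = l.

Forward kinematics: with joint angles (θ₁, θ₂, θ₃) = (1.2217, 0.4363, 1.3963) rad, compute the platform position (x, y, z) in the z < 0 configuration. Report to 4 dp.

φ1=0.0°: virtual centre (0.2510, 0.0000, -0.1128), radius l
S2 = (0.3188·cos120.0°, 0.3188·sin120.0°, -0.0507) = (-0.1594, 0.2761, -0.0507)
φ3=240.0°: virtual centre (-0.1154, -0.1999, -0.1182), radius l
subtract pairs → two planes through P
plane₁₂: -0.8209x+0.5521y+0.1241z = 0.0284
det = 0.7328;  x = -0.0091+0.0595z,  y = 0.0380+-0.1362z
into |P−S₁|² = l²: 1.0221z² + 0.1842z + -0.1207 = 0;  Δ = 0.5272;  z = -0.4453 or 0.2651 → z<0 root = -0.4453
x = -0.0356, y = 0.0986

(-0.0356, 0.0986, -0.4453)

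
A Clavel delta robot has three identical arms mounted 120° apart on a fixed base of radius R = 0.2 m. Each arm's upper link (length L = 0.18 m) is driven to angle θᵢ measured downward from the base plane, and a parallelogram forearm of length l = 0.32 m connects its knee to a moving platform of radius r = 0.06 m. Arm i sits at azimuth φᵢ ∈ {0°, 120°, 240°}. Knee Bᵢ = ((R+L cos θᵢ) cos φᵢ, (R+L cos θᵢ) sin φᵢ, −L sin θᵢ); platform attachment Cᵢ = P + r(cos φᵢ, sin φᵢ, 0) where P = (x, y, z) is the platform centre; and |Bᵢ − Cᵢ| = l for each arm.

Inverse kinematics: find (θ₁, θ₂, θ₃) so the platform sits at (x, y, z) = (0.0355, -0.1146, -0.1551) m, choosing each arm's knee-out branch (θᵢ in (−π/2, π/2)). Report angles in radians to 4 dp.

φ1=0.0° → target in arm frame (0.0355, -0.1146)
  A cos θ + B sin θ = C:  0.1045·cos θ + -0.1551·sin θ = 0.0608
  √(A²+B²)=0.1870;  θ1 = -0.9779+1.2396 ≈ 0.2617
arm 2 (φ=120.0°): x'=-0.1170, y'=0.0266
  A=0.2570, B=-0.1551, C=(l²−L²−A²−y'²−z²)/(2L)=-0.0578
  γ=atan2(-0.1551,0.2570)=-0.5430;  ψ=arccos(-0.1926)=1.7646;  θ2=γ+ψ≈1.2216
arm 3 (φ=240.0°): x'=0.0815, y'=0.0880
  e−x'=0.0585;  (l²−L²−(e−x')²−y'²−z²)/2L = 0.0966
  θ3 = atan2(B,A) + arccos(C/0.1658) = -0.2613

θ₁ = 0.2617, θ₂ = 1.2216, θ₃ = -0.2613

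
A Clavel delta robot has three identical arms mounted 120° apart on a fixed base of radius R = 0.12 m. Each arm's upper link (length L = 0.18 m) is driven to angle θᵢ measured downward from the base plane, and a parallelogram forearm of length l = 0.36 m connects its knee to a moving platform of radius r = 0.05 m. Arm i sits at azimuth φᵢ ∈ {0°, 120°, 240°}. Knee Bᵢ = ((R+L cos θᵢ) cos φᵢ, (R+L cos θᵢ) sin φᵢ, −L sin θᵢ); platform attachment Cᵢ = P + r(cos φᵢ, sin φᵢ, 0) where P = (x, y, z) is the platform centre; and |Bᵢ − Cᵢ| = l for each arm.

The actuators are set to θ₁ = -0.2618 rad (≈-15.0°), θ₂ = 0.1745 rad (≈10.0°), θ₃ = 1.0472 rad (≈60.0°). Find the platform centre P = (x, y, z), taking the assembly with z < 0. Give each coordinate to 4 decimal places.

(0.1318, 0.1291, -0.2702)

arm 1 at φ=0.0°: (R−r)+L cos θ1 = 0.2439;  centre 1 = (0.2439, 0.0000, 0.0466)
arm 2 at φ=120.0°: (R−r)+L cos θ2 = 0.2473;  centre 2 = (-0.1236, 0.2141, -0.0313)
φ3=240.0°: virtual centre (-0.0800, -0.1386, -0.1559), radius l
eliminate P² terms by subtracting sphere 1 from 2 and 3
[-0.7350 0.4283 -0.1557]·P = 0.0005;  [-0.6477 -0.2771 -0.4049]·P = -0.0117
Cramer: x(z) = 0.0102-0.4502z;  y(z) = 0.0186-0.4091z
into |P−centre ₁|² = l²: 1.3700z² + 0.1020z + -0.0725 = 0;  Δ = 0.4076;  z = -0.2702 or 0.1958 → z<0 root = -0.2702
x = 0.1318, y = 0.1291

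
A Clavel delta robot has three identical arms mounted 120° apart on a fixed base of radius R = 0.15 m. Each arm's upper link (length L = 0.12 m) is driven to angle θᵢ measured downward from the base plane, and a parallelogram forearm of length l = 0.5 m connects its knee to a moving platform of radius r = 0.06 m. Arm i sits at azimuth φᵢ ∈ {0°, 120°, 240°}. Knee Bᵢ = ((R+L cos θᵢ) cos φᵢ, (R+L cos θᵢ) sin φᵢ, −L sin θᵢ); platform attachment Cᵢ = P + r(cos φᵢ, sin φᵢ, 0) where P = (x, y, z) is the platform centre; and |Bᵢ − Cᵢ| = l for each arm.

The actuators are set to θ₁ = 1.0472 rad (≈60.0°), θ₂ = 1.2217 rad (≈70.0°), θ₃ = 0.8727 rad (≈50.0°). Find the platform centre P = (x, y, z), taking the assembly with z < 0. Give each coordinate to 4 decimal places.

(0.0004, -0.0592, -0.5773)

φ1=0.0°: virtual centre (0.1500, 0.0000, -0.1039), radius l
S2 = (0.1310·cos120.0°, 0.1310·sin120.0°, -0.1128) = (-0.0655, 0.1135, -0.1128)
S3 = (0.1671·cos240.0°, 0.1671·sin240.0°, -0.0919) = (-0.0836, -0.1447, -0.0919)
|S₂|²−|S₁|² = -0.0034;  |S₃|²−|S₁|² = 0.0031
plane₁₂: -0.4310x+0.2270y+-0.0177z = -0.0034
det = 0.2308;  x = 0.0012+0.0014z,  y = -0.0127+0.0806z
into |P−S₁|² = l²: 1.0065z² + 0.2054z + -0.2169 = 0;  Δ = 0.9155;  z = -0.5773 or 0.3733 → z<0 root = -0.5773
x = 0.0004, y = -0.0592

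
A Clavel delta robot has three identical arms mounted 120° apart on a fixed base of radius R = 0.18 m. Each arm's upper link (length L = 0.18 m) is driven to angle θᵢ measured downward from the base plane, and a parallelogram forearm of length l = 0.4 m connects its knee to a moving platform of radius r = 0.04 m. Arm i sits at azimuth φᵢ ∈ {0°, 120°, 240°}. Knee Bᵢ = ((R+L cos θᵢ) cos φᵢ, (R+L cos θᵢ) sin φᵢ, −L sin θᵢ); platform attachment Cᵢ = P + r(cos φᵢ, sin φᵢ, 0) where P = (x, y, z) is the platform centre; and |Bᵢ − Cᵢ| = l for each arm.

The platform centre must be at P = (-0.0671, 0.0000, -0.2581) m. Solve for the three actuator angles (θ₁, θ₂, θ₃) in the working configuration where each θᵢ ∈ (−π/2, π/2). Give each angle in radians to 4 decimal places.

φ1=0.0° → target in arm frame (-0.0671, 0.0000)
  e−x'=0.2071;  (l²−L²−(e−x')²−y'²−z²)/2L = 0.0503
  √(A²+B²)=0.3309;  θ1 = -0.8946+1.4183 ≈ 0.5237
φ2=120.0° → target in arm frame (0.0335, 0.0581)
  A cos θ + B sin θ = C:  0.1064·cos θ + -0.2581·sin θ = 0.1285
  θ2 = atan2(B,A) + arccos(C/0.2792) = -0.0873
φ3=240.0° → target in arm frame (0.0336, -0.0581)
  e−x'=0.1064;  (l²−L²−(e−x')²−y'²−z²)/2L = 0.1285
  θ3 = atan2(B,A) + arccos(C/0.2792) = -0.0873

θ₁ = 0.5237, θ₂ = -0.0873, θ₃ = -0.0873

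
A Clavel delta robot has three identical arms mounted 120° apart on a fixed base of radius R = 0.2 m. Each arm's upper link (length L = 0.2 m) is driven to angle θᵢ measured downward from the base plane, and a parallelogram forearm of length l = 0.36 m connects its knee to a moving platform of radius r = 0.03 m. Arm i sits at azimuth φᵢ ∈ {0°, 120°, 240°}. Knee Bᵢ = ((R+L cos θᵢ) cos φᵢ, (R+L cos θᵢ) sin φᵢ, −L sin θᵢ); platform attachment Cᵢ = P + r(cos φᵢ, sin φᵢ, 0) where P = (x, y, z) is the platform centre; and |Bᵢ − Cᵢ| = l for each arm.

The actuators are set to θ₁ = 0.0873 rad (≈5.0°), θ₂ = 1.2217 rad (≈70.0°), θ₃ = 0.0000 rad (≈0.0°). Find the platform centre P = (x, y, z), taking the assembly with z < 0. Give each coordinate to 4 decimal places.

(0.0564, -0.1066, -0.1601)

S1 = (0.3692·cos0.0°, 0.3692·sin0.0°, -0.0174) = (0.3692, 0.0000, -0.0174)
arm 2 at φ=120.0°: e+L cos θ2 = 0.2384;  S2 = (-0.1192, 0.2065, -0.1879)
arm 3 at φ=240.0°: e+L cos θ3 = 0.3700;  S3 = (-0.1850, -0.3204, 0.0000)
|S₂|²−|S₁|² = -0.0445;  |S₃|²−|S₁|² = 0.0003
[-0.9769 0.4129 -0.3410]·P = -0.0445;  [-1.1085 -0.6409 0.0349]·P = 0.0003
det = 1.0838;  x = 0.0262+-0.1883z,  y = -0.0457+0.3802z
sphere 1 gives Az²+Bz+C=0 with A=1.1800, B=0.1293, C=-0.0095;  B²−4AC=0.0617;  roots -0.1601, 0.0505;  negative root z = -0.1601
x = 0.0564, y = -0.1066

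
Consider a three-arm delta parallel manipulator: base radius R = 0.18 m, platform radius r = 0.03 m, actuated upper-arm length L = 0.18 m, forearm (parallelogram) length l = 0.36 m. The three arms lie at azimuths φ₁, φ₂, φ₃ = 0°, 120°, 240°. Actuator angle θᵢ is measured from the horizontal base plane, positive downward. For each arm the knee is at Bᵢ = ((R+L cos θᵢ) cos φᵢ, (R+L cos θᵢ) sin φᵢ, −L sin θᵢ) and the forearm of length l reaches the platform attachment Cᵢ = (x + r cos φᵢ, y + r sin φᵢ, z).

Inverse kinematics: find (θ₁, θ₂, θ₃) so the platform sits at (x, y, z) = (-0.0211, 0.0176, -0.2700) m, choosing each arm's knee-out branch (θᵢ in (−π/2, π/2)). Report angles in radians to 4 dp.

θ₁ = 0.6108, θ₂ = 0.3490, θ₃ = 0.5235

φ1=0.0° → target in arm frame (-0.0211, 0.0176)
  A cos θ + B sin θ = C:  0.1711·cos θ + -0.2700·sin θ = -0.0147
  γ=atan2(-0.2700,0.1711)=-1.0060;  ψ=arccos(-0.0459)=1.6167;  θ1=γ+ψ≈0.6108
rotate P by −φ2: (0.0258, 0.0095, -0.2700)
  e−x'=0.1242;  (l²−L²−(e−x')²−y'²−z²)/2L = 0.0244
  √(A²+B²)=0.2972;  θ2 = -1.1396+1.4886 ≈ 0.3490
φ3=240.0° → target in arm frame (-0.0047, -0.0271)
  A cos θ + B sin θ = C:  0.1547·cos θ + -0.2700·sin θ = -0.0010
  √(A²+B²)=0.3112;  θ3 = -1.0505+1.5740 ≈ 0.5235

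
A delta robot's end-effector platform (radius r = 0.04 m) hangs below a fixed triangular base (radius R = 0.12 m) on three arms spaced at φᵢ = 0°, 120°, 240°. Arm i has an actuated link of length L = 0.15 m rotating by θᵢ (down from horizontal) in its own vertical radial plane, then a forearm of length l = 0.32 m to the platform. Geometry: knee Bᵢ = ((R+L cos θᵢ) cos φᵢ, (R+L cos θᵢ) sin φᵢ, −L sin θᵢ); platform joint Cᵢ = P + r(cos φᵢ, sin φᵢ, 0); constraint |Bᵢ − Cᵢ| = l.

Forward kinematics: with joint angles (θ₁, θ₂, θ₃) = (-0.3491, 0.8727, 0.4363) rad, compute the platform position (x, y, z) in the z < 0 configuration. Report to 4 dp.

φ1=0.0°: virtual centre (0.2210, 0.0000, 0.0513), radius l
centre 2 = (0.1764·cos120.0°, 0.1764·sin120.0°, -0.1149) = (-0.0882, 0.1528, -0.1149)
centre 3 = (0.2159·cos240.0°, 0.2159·sin240.0°, -0.0634) = (-0.1080, -0.1870, -0.0634)
subtract pairs → two planes through P
[-0.6183 0.3056 -0.3324]·P = -0.0071;  [-0.6579 -0.3740 -0.2294]·P = -0.0008
det = 0.4323;  x = 0.0067+-0.4498z,  y = -0.0097+0.1778z
into |P−centre ₁|² = l²: 1.2339z² + 0.0866z + -0.0538 = 0;  Δ = 0.2730;  z = -0.2468 or 0.1766 → z<0 root = -0.2468
x = 0.1177, y = -0.0536

(0.1177, -0.0536, -0.2468)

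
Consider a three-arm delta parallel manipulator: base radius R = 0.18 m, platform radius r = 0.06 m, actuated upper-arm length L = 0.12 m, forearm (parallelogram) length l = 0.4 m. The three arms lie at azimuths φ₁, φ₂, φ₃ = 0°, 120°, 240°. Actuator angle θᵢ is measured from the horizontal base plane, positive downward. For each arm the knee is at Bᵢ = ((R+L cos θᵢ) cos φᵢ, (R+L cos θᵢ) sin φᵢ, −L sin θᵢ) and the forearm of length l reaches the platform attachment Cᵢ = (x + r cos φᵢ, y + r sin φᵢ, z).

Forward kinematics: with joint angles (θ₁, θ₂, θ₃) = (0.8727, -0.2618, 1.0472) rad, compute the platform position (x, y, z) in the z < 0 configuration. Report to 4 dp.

arm 1 at φ=0.0°: e+L cos θ1 = 0.1971;  centre 1 = (0.1971, 0.0000, -0.0919)
centre 2 = (0.2359·cos120.0°, 0.2359·sin120.0°, 0.0311) = (-0.1180, 0.2043, 0.0311)
centre 3 = (0.1800·cos240.0°, 0.1800·sin240.0°, -0.1039) = (-0.0900, -0.1559, -0.1039)
|centre ₂|²−|centre ₁|² = 0.0093;  |centre ₃|²−|centre ₁|² = -0.0041
plane₁₂: -0.6302x+0.4086y+0.2460z = 0.0093
Cramer: x(z) = -0.0028+0.1551z;  y(z) = 0.0184-0.3627z
quadratic in z: (1.1556)z²+(0.1085)z+(-0.1112)=0, √Δ=0.7252 → z ∈ {-0.3607, 0.2668}; z = -0.3607 (taking z<0)
x = -0.0588, y = 0.1492

(-0.0588, 0.1492, -0.3607)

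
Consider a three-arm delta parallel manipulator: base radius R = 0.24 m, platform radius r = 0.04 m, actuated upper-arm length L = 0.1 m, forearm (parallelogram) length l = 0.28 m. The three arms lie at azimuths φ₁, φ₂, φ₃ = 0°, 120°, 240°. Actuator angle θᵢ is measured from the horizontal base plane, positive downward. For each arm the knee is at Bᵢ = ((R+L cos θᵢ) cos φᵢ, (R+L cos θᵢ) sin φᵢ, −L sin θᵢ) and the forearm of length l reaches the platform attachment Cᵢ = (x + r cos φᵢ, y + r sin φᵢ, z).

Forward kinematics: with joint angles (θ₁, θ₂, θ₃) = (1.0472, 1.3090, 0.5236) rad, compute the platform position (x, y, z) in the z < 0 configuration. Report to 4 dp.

arm 1 at φ=0.0°: (R−r)+L cos θ1 = 0.2500;  O1 = (0.2500, 0.0000, -0.0866)
φ2=120.0°: virtual centre (-0.1129, 0.1956, -0.0966), radius l
arm 3 at φ=240.0°: (R−r)+L cos θ3 = 0.2866;  O3 = (-0.1433, -0.2482, -0.0500)
eliminate P² terms by subtracting sphere 1 from 2 and 3
[-0.7259 0.3912 -0.0200]·P = -0.0096;  [-0.7866 -0.4964 0.0732]·P = 0.0146
det = 0.6681;  x = -0.0014+0.0280z,  y = -0.0273+0.1031z
into |P−O₁|² = l²: 1.0114z² + 0.1535z + -0.0070 = 0;  Δ = 0.0517;  z = -0.1883 or 0.0365 → z<0 root = -0.1883
x = -0.0067, y = -0.0467

(-0.0067, -0.0467, -0.1883)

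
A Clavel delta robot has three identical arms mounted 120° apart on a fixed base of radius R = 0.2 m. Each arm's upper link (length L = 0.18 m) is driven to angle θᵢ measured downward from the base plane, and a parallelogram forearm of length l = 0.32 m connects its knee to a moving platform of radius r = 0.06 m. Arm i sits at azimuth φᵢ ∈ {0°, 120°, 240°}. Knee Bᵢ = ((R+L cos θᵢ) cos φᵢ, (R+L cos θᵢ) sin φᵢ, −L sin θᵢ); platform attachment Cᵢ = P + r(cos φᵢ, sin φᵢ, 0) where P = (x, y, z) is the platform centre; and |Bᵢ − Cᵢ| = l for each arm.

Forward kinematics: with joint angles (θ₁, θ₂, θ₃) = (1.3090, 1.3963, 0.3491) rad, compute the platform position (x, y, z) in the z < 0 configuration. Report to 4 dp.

arm 1 at φ=0.0°: e+L cos θ1 = 0.1866;  O1 = (0.1866, 0.0000, -0.1739)
O2 = (0.1713·cos120.0°, 0.1713·sin120.0°, -0.1773) = (-0.0856, 0.1483, -0.1773)
O3 = (0.3091·cos240.0°, 0.3091·sin240.0°, -0.0616) = (-0.1546, -0.2677, -0.0616)
eliminate P² terms by subtracting sphere 1 from 2 and 3
linear system: -0.5444x+0.2966y = -0.0043−-0.0068z; -0.6823x+-0.5355y = 0.0343−0.2246z
Cramer: x(z) = -0.0160+0.1275z;  y(z) = -0.0438+0.2570z
quadratic in z: (1.0823)z²+(0.2736)z+(-0.0292)=0, √Δ=0.4488 → z ∈ {-0.3337, 0.0809}; z = -0.3337 (taking z<0)
x = -0.0585, y = -0.1295

(-0.0585, -0.1295, -0.3337)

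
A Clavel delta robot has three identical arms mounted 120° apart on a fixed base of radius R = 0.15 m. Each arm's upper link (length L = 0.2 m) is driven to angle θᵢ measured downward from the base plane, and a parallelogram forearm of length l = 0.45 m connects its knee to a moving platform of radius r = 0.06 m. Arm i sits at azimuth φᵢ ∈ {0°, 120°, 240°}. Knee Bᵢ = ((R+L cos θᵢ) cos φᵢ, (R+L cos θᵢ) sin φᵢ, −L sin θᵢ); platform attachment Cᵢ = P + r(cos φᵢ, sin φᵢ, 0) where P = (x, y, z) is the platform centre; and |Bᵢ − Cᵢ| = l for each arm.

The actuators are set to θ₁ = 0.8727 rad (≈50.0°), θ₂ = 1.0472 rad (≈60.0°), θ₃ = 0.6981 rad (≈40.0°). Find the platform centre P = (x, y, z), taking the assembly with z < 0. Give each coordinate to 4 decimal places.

O1 = (0.2186·cos0.0°, 0.2186·sin0.0°, -0.1532) = (0.2186, 0.0000, -0.1532)
O2 = (0.1900·cos120.0°, 0.1900·sin120.0°, -0.1732) = (-0.0950, 0.1645, -0.1732)
O3 = (0.2432·cos240.0°, 0.2432·sin240.0°, -0.1286) = (-0.1216, -0.2106, -0.1286)
eliminate P² terms by subtracting sphere 1 from 2 and 3
[-0.6271 0.3291 -0.0400]·P = -0.0051;  [-0.6803 -0.4213 0.0493]·P = 0.0044
Cramer: x(z) = 0.0014-0.0013z;  y(z) = -0.0129+0.1191z
quadratic in z: (1.0142)z²+(0.3039)z+(-0.1317)=0, √Δ=0.7917 → z ∈ {-0.5401, 0.2405}; z = -0.5401 (taking z<0)
x = 0.0021, y = -0.0772

(0.0021, -0.0772, -0.5401)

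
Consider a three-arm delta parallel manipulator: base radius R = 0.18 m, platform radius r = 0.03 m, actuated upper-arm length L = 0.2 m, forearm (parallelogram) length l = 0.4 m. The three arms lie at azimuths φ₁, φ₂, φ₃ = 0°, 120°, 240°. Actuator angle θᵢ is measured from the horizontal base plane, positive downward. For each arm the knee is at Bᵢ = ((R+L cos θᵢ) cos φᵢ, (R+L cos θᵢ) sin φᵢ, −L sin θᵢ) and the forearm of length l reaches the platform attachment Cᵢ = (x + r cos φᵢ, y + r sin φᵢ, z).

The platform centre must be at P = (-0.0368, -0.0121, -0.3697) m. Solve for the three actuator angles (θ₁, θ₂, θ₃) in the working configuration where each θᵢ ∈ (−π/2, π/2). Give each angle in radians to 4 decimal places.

arm 1 (φ=0.0°): x'=-0.0368, y'=-0.0121
  A=0.1868, B=-0.3697, C=(l²−L²−A²−y'²−z²)/(2L)=-0.1293
  γ=atan2(-0.3697,0.1868)=-1.1029;  ψ=arccos(-0.3122)=1.8883;  θ1=γ+ψ≈0.7853
arm 2 (φ=120.0°): x'=0.0079, y'=0.0379
  e−x'=0.1421;  (l²−L²−(e−x')²−y'²−z²)/2L = -0.0958
  √(A²+B²)=0.3961;  θ2 = -1.2039+1.8150 ≈ 0.6111
arm 3 (φ=240.0°): x'=0.0289, y'=-0.0258
  e−x'=0.1211;  (l²−L²−(e−x')²−y'²−z²)/2L = -0.0800
  √(A²+B²)=0.3890;  θ3 = -1.2542+1.7780 ≈ 0.5238

θ₁ = 0.7853, θ₂ = 0.6111, θ₃ = 0.5238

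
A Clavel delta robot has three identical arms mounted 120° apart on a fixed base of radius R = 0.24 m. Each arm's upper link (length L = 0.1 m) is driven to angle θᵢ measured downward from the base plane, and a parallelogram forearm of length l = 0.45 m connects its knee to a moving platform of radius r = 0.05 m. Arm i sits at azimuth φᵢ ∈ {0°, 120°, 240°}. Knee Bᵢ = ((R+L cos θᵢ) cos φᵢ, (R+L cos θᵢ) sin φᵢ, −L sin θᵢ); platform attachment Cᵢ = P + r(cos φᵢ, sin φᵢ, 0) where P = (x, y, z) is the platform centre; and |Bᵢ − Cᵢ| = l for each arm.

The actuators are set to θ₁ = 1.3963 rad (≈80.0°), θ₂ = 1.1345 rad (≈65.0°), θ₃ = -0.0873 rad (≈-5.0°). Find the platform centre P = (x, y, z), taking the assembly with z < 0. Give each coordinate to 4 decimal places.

S1 = (0.2074·cos0.0°, 0.2074·sin0.0°, -0.0985) = (0.2074, 0.0000, -0.0985)
S2 = (0.2323·cos120.0°, 0.2323·sin120.0°, -0.0906) = (-0.1161, 0.2011, -0.0906)
arm 3 at φ=240.0°: e+L cos θ3 = 0.2896;  S3 = (-0.1448, -0.2508, 0.0087)
|S₂|²−|S₁|² = 0.0095;  |S₃|²−|S₁|² = 0.0313
linear system: -0.6470x+0.4023y = 0.0095−0.0157z; -0.7043x+-0.5016y = 0.0313−0.2144z
det = 0.6079;  x = -0.0285+0.1548z,  y = -0.0223+0.2100z
quadratic in z: (1.0681)z²+(0.1146)z+(-0.1367)=0, √Δ=0.7727 → z ∈ {-0.4153, 0.3081}; z = -0.4153 (taking z<0)
x = -0.0928, y = -0.1095

(-0.0928, -0.1095, -0.4153)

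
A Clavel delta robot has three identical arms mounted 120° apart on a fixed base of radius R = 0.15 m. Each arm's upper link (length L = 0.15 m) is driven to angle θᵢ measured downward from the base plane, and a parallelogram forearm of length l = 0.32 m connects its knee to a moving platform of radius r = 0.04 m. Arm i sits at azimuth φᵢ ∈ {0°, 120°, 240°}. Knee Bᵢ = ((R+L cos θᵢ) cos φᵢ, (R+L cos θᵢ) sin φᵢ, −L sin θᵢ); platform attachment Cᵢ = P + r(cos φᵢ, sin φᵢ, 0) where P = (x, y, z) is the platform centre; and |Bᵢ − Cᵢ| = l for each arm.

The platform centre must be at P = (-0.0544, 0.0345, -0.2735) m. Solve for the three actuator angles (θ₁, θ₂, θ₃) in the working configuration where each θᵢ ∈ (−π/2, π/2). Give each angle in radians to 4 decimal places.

arm 1 (φ=0.0°): x'=-0.0544, y'=0.0345
  e−x'=0.1644;  (l²−L²−(e−x')²−y'²−z²)/2L = -0.0771
  θ1 = atan2(B,A) + arccos(C/0.3191) = 0.7851
φ2=120.0° → target in arm frame (0.0571, 0.0299)
  A=0.0529, B=-0.2735, C=(l²−L²−A²−y'²−z²)/(2L)=0.0047
  γ=atan2(-0.2735,0.0529)=-1.3797;  ψ=arccos(0.0168)=1.5540;  θ2=γ+ψ≈0.1743
arm 3 (φ=240.0°): x'=-0.0027, y'=-0.0644
  A=0.1127, B=-0.2735, C=(l²−L²−A²−y'²−z²)/(2L)=-0.0391
  θ3 = atan2(B,A) + arccos(C/0.2958) = 0.5235

θ₁ = 0.7851, θ₂ = 0.1743, θ₃ = 0.5235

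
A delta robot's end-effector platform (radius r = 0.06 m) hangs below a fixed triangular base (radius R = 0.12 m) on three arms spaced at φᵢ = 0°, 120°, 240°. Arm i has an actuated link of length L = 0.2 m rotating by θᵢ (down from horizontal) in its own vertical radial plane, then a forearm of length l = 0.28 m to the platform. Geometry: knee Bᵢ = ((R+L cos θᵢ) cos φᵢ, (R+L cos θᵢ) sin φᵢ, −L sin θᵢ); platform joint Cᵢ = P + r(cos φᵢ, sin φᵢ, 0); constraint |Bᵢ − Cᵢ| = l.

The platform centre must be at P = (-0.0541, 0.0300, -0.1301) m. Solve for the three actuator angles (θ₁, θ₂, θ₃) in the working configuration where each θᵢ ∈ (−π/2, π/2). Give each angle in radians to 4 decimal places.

arm 1 (φ=0.0°): x'=-0.0541, y'=0.0300
  A=0.1141, B=-0.1301, C=(l²−L²−A²−y'²−z²)/(2L)=0.0189
  √(A²+B²)=0.1730;  θ1 = -0.8508+1.4614 ≈ 0.6106
arm 2 (φ=120.0°): x'=0.0530, y'=0.0319
  e−x'=0.0070;  (l²−L²−(e−x')²−y'²−z²)/2L = 0.0510
  γ=atan2(-0.1301,0.0070)=-1.5173;  ψ=arccos(0.3917)=1.1684;  θ2=γ+ψ≈-0.3489
φ3=240.0° → target in arm frame (0.0011, -0.0619)
  A=0.0589, B=-0.1301, C=(l²−L²−A²−y'²−z²)/(2L)=0.0354
  γ=atan2(-0.1301,0.0589)=-1.1455;  ψ=arccos(0.2481)=1.3200;  θ3=γ+ψ≈0.1746

θ₁ = 0.6106, θ₂ = -0.3489, θ₃ = 0.1746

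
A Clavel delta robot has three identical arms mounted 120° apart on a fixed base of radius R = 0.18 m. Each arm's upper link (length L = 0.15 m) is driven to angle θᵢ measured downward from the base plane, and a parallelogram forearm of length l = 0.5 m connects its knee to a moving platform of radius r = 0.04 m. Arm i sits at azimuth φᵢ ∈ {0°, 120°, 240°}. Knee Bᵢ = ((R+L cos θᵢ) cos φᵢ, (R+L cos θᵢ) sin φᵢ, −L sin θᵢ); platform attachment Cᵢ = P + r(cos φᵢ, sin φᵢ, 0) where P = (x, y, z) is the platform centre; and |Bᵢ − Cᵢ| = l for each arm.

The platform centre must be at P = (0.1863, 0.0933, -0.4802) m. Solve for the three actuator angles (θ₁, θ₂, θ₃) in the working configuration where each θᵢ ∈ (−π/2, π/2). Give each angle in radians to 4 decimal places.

θ₁ = 0.0004, θ₂ = 0.7855, θ₃ = 1.3093

φ1=0.0° → target in arm frame (0.1863, 0.0933)
  e−x'=-0.0463;  (l²−L²−(e−x')²−y'²−z²)/2L = -0.0465
  γ=atan2(-0.4802,-0.0463)=-1.6669;  ψ=arccos(-0.0963)=1.6673;  θ1=γ+ψ≈0.0004
φ2=120.0° → target in arm frame (-0.0123, -0.2080)
  e−x'=0.1523;  (l²−L²−(e−x')²−y'²−z²)/2L = -0.2319
  γ=atan2(-0.4802,0.1523)=-1.2636;  ψ=arccos(-0.4603)=2.0491;  θ2=γ+ψ≈0.7855
φ3=240.0° → target in arm frame (-0.1740, 0.1147)
  A=0.3140, B=-0.4802, C=(l²−L²−A²−y'²−z²)/(2L)=-0.3827
  θ3 = atan2(B,A) + arccos(C/0.5737) = 1.3093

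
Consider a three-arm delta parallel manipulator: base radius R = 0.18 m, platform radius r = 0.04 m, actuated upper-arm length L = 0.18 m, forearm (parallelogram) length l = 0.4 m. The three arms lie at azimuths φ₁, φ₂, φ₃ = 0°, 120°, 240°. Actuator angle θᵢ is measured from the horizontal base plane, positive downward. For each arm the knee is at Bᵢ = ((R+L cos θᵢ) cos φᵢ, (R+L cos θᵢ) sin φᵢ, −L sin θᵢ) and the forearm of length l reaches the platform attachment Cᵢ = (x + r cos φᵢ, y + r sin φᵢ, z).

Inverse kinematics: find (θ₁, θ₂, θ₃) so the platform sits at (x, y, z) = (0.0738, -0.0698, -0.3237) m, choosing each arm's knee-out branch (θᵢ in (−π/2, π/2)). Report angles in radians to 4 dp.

rotate P by −φ1: (0.0738, -0.0698, -0.3237)
  A=0.0662, B=-0.3237, C=(l²−L²−A²−y'²−z²)/(2L)=0.0377
  γ=atan2(-0.3237,0.0662)=-1.3691;  ψ=arccos(0.1140)=1.4565;  θ1=γ+ψ≈0.0874
arm 2 (φ=120.0°): x'=-0.0973, y'=-0.0290
  A=0.2373, B=-0.3237, C=(l²−L²−A²−y'²−z²)/(2L)=-0.0954
  θ2 = atan2(B,A) + arccos(C/0.4014) = 0.8728
rotate P by −φ3: (0.0235, 0.0988, -0.3237)
  A cos θ + B sin θ = C:  0.1165·cos θ + -0.3237·sin θ = -0.0014
  γ=atan2(-0.3237,0.1165)=-1.2255;  ψ=arccos(-0.0041)=1.5749;  θ3=γ+ψ≈0.3494

θ₁ = 0.0874, θ₂ = 0.8728, θ₃ = 0.3494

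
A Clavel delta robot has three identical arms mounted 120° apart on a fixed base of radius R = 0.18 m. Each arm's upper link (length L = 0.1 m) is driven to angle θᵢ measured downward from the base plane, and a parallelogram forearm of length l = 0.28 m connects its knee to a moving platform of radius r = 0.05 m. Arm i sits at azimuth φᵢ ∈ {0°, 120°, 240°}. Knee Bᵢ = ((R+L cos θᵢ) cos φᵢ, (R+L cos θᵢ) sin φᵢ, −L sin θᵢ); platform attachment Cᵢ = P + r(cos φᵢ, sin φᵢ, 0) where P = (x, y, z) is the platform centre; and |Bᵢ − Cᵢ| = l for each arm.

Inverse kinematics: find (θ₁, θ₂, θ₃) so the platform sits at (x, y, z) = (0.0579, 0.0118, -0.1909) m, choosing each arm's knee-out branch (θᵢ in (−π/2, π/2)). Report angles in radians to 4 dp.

θ₁ = -0.3494, θ₂ = 0.5231, θ₃ = 0.6980

rotate P by −φ1: (0.0579, 0.0118, -0.1909)
  A cos θ + B sin θ = C:  0.0721·cos θ + -0.1909·sin θ = 0.1331
  √(A²+B²)=0.2041;  θ1 = -1.2097+0.8603 ≈ -0.3494
rotate P by −φ2: (-0.0187, -0.0560, -0.1909)
  A cos θ + B sin θ = C:  0.1487·cos θ + -0.1909·sin θ = 0.0335
  γ=atan2(-0.1909,0.1487)=-0.9089;  ψ=arccos(0.1383)=1.4320;  θ2=γ+ψ≈0.5231
rotate P by −φ3: (-0.0392, 0.0442, -0.1909)
  e−x'=0.1692;  (l²−L²−(e−x')²−y'²−z²)/2L = 0.0069
  γ=atan2(-0.1909,0.1692)=-0.8457;  ψ=arccos(0.0271)=1.5437;  θ3=γ+ψ≈0.6980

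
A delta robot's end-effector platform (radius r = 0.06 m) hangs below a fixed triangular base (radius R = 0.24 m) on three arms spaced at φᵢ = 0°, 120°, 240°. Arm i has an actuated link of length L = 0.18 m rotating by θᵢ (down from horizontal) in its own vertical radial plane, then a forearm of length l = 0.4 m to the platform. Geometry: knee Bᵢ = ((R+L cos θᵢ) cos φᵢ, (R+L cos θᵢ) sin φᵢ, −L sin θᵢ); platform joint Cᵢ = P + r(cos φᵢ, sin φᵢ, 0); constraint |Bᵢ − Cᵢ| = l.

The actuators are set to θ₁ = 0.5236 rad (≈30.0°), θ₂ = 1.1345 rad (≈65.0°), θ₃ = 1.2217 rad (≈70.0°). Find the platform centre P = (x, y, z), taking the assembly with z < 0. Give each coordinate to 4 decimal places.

(0.1029, 0.0136, -0.4148)

centre 1 = (0.3359·cos0.0°, 0.3359·sin0.0°, -0.0900) = (0.3359, 0.0000, -0.0900)
centre 2 = (0.2561·cos120.0°, 0.2561·sin120.0°, -0.1631) = (-0.1280, 0.2218, -0.1631)
φ3=240.0°: virtual centre (-0.1208, -0.2092, -0.1691), radius l
|centre ₂|²−|centre ₁|² = -0.0287;  |centre ₃|²−|centre ₁|² = -0.0340
[-0.9278 0.4435 -0.1463]·P = -0.0287;  [-0.9133 -0.4184 -0.1583]·P = -0.0340
Cramer: x(z) = 0.0341-0.1656z;  y(z) = 0.0066-0.0167z
sphere 1 gives Az²+Bz+C=0 with A=1.0277, B=0.2797, C=-0.0608;  B²−4AC=0.3282;  roots -0.4148, 0.1426;  negative root z = -0.4148
x = 0.1029, y = 0.0136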